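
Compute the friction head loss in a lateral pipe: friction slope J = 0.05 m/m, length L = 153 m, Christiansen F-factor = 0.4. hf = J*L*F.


hf = J * L * F = 0.05 * 153 * 0.4 = 3.0600 m

3.0600 m


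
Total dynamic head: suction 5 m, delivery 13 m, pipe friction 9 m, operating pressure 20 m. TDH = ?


TDH = Hs + Hd + hf + Hp = 5 + 13 + 9 + 20 = 47

47 m


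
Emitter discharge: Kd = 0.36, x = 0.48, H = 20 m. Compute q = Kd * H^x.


q = Kd * H^x = 0.36 * 20^0.48 = 0.36 * 4.212059

1.5163 L/h


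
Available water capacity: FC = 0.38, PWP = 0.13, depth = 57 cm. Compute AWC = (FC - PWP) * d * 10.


AWC = (FC - PWP) * d * 10
AWC = (0.38 - 0.13) * 57 * 10
AWC = 0.2500 * 57 * 10

142.5000 mm


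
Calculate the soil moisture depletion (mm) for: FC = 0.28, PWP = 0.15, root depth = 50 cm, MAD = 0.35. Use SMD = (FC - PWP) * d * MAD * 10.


SMD = (FC - PWP) * d * MAD * 10
SMD = (0.28 - 0.15) * 50 * 0.35 * 10
SMD = 0.1300 * 50 * 0.35 * 10

22.7500 mm


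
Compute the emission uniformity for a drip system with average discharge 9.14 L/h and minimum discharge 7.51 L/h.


EU = (q_min/q_avg)*100 = (7.51/9.14)*100 = 82.1663%

82.1663 %


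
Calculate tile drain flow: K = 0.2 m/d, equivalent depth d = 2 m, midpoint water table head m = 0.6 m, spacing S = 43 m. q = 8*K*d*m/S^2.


q = 8*K*d*m/S^2
q = 8*0.2*2*0.6/43^2
q = 1.9200 / 1849

0.0010 m/d


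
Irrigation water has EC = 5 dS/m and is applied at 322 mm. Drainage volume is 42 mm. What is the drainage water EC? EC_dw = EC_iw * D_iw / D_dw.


EC_dw = EC_iw * D_iw / D_dw
EC_dw = 5 * 322 / 42
EC_dw = 1610 / 42

38.3333 dS/m


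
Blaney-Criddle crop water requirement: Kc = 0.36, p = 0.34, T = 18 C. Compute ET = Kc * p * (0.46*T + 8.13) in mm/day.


ET = Kc * p * (0.46*T + 8.13)
ET = 0.36 * 0.34 * (0.46*18 + 8.13)
ET = 0.36 * 0.34 * 16.4100

2.0086 mm/day


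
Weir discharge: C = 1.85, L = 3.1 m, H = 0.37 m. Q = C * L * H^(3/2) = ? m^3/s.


Q = C * L * H^(3/2) = 1.85 * 3.1 * 0.37^1.5 = 1.85 * 3.1 * 0.225062

1.2907 m^3/s


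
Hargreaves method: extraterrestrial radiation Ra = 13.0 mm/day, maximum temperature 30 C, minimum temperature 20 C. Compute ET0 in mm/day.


Tmean = (Tmax + Tmin)/2 = (30 + 20)/2 = 25.0
ET0 = 0.0023 * 13.0 * (25.0 + 17.8) * sqrt(30 - 20)
ET0 = 0.0023 * 13.0 * 42.8 * 3.162278

4.0468 mm/day


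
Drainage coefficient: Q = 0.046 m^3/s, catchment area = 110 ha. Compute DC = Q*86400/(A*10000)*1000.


DC = Q * 86400 / (A * 10000) * 1000
DC = 0.046 * 86400 / (110 * 10000) * 1000
DC = 3974400.0000 / 1100000

3.6131 mm/day


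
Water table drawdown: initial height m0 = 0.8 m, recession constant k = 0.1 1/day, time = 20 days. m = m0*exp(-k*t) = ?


m = m0 * exp(-k*t)
m = 0.8 * exp(-0.1 * 20)
m = 0.8 * exp(-2.0000)

0.1083 m


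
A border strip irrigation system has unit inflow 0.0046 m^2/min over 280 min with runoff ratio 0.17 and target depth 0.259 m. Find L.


L = q*t/((1+r)*Z)
L = 0.0046*280/((1+0.17)*0.259)
L = 1.288/0.30303

4.2504 m


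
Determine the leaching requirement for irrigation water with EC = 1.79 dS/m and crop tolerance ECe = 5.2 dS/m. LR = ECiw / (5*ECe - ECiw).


LR = ECiw / (5*ECe - ECiw)
LR = 1.79 / (5*5.2 - 1.79)
LR = 1.79 / 24.2100

0.0739


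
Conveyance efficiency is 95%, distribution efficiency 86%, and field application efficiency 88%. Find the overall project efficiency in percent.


Ec = 0.95, Eb = 0.86, Ea = 0.88
E = 0.95 * 0.86 * 0.88 * 100 = 71.8960%

71.8960 %


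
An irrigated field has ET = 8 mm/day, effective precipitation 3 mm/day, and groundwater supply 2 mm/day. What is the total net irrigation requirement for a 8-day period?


Daily deficit = ET - Pe - GW = 8 - 3 - 2 = 3 mm/day
NIR = 3 * 8 = 24 mm

24.0000 mm


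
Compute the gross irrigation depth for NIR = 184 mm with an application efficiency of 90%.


Ea = 90% = 0.9
GID = NIR / Ea = 184 / 0.9 = 204.4444 mm

204.4444 mm


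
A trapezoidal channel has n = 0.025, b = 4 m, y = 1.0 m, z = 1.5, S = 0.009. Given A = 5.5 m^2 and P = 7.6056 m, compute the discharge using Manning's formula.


R = A/P = 5.5/7.6056 = 0.723151
Q = (1/0.025) * 5.5 * 0.723151^(2/3) * 0.009^0.5

16.8150 m^3/s


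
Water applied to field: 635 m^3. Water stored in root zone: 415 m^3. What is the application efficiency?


Ea = V_root / V_field * 100 = 415 / 635 * 100 = 65.3543%

65.3543 %


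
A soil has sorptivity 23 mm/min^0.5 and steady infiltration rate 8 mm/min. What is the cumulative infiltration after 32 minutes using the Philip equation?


F = S*sqrt(t) + A*t
F = 23*sqrt(32) + 8*32
F = 23*5.656854 + 256

386.1076 mm


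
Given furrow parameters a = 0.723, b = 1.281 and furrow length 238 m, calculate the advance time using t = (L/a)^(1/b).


t = (L/a)^(1/b)
t = (238/0.723)^(1/1.281)
t = 329.183956^(1/1.281)

92.3025 min


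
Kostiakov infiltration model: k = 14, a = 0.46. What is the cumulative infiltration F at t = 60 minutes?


F = k * t^a = 14 * 60^0.46
F = 14 * 6.575815

92.0614 mm


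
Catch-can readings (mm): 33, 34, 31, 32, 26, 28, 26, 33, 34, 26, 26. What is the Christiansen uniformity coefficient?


mean = 29.909091 mm
MAD = 3.190083 mm
CU = (1 - 3.190083/29.909091)*100

89.3341 %


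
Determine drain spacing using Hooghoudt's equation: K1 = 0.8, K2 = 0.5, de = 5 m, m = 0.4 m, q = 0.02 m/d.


S^2 = 8*K2*de*m/q + 4*K1*m^2/q
S^2 = 8*0.5*5*0.4/0.02 + 4*0.8*0.4^2/0.02
S = sqrt(425.6000)

20.6301 m


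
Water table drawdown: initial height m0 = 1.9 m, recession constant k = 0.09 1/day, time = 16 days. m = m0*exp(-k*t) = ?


m = m0 * exp(-k*t)
m = 1.9 * exp(-0.09 * 16)
m = 1.9 * exp(-1.4400)

0.4502 m


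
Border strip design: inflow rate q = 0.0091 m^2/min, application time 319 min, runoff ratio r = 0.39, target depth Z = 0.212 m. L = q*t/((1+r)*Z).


L = q*t/((1+r)*Z)
L = 0.0091*319/((1+0.39)*0.212)
L = 2.9029/0.29468

9.8510 m


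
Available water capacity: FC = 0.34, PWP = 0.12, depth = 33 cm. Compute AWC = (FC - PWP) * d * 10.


AWC = (FC - PWP) * d * 10
AWC = (0.34 - 0.12) * 33 * 10
AWC = 0.2200 * 33 * 10

72.6000 mm


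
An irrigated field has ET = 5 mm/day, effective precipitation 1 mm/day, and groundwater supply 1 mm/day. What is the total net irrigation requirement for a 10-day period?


Daily deficit = ET - Pe - GW = 5 - 1 - 1 = 3 mm/day
NIR = 3 * 10 = 30 mm

30.0000 mm


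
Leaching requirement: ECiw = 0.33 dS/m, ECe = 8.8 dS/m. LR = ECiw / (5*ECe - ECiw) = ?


LR = ECiw / (5*ECe - ECiw)
LR = 0.33 / (5*8.8 - 0.33)
LR = 0.33 / 43.6700

0.0076


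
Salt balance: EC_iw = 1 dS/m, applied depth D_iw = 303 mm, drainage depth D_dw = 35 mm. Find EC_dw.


EC_dw = EC_iw * D_iw / D_dw
EC_dw = 1 * 303 / 35
EC_dw = 303 / 35

8.6571 dS/m


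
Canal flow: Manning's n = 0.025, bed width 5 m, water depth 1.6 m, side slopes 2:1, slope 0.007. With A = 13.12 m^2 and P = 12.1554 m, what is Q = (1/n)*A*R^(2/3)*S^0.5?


R = A/P = 13.12/12.1554 = 1.079356
Q = (1/0.025) * 13.12 * 1.079356^(2/3) * 0.007^0.5

46.2011 m^3/s


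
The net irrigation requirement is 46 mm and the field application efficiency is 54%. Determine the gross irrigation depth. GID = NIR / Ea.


Ea = 54% = 0.54
GID = NIR / Ea = 46 / 0.54 = 85.1852 mm

85.1852 mm


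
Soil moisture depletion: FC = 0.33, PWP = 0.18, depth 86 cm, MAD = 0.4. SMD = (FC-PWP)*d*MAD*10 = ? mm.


SMD = (FC - PWP) * d * MAD * 10
SMD = (0.33 - 0.18) * 86 * 0.4 * 10
SMD = 0.1500 * 86 * 0.4 * 10

51.6000 mm


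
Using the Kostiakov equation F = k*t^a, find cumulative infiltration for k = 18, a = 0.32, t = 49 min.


F = k * t^a = 18 * 49^0.32
F = 18 * 3.474263

62.5367 mm


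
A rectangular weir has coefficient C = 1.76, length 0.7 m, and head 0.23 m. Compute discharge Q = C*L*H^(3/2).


Q = C * L * H^(3/2) = 1.76 * 0.7 * 0.23^1.5 = 1.76 * 0.7 * 0.110304

0.1359 m^3/s


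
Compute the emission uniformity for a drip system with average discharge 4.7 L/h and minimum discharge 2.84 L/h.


EU = (q_min/q_avg)*100 = (2.84/4.7)*100 = 60.4255%

60.4255 %


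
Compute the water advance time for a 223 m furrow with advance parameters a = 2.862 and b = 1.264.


t = (L/a)^(1/b)
t = (223/2.862)^(1/1.264)
t = 77.917540^(1/1.264)

31.3723 min


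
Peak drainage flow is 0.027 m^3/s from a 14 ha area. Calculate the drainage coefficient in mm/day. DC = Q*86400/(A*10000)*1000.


DC = Q * 86400 / (A * 10000) * 1000
DC = 0.027 * 86400 / (14 * 10000) * 1000
DC = 2332800.0000 / 140000

16.6629 mm/day


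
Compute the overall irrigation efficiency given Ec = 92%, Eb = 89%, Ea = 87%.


Ec = 0.92, Eb = 0.89, Ea = 0.87
E = 0.92 * 0.89 * 0.87 * 100 = 71.2356%

71.2356 %


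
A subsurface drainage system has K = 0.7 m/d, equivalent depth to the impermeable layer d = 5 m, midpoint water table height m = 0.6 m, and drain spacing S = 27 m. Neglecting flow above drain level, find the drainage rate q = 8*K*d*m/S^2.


q = 8*K*d*m/S^2
q = 8*0.7*5*0.6/27^2
q = 16.8000 / 729

0.0230 m/d


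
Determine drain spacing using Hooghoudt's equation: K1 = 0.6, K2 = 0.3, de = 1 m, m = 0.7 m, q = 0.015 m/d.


S^2 = 8*K2*de*m/q + 4*K1*m^2/q
S^2 = 8*0.3*1*0.7/0.015 + 4*0.6*0.7^2/0.015
S = sqrt(190.4000)

13.7986 m


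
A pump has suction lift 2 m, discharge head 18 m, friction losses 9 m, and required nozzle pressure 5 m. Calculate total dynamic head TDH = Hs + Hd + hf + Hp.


TDH = Hs + Hd + hf + Hp = 2 + 18 + 9 + 5 = 34

34 m


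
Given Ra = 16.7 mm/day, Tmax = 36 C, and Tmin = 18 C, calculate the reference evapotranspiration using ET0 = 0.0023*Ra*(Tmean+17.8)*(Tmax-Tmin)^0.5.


Tmean = (Tmax + Tmin)/2 = (36 + 18)/2 = 27.0
ET0 = 0.0023 * 16.7 * (27.0 + 17.8) * sqrt(36 - 18)
ET0 = 0.0023 * 16.7 * 44.8 * 4.242641

7.3006 mm/day


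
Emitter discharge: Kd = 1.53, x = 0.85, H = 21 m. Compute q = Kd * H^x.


q = Kd * H^x = 1.53 * 21^0.85 = 1.53 * 13.301065

20.3506 L/h


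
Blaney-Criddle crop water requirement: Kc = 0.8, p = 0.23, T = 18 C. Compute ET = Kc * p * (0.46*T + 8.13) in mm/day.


ET = Kc * p * (0.46*T + 8.13)
ET = 0.8 * 0.23 * (0.46*18 + 8.13)
ET = 0.8 * 0.23 * 16.4100

3.0194 mm/day


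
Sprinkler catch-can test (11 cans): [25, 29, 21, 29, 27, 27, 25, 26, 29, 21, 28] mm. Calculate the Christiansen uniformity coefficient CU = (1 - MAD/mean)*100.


mean = 26.090909 mm
MAD = 2.264463 mm
CU = (1 - 2.264463/26.090909)*100

91.3209 %


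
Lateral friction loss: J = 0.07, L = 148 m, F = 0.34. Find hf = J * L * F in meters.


hf = J * L * F = 0.07 * 148 * 0.34 = 3.5224 m

3.5224 m


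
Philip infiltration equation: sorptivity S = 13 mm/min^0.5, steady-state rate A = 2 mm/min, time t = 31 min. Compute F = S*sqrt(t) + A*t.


F = S*sqrt(t) + A*t
F = 13*sqrt(31) + 2*31
F = 13*5.567764 + 62

134.3809 mm


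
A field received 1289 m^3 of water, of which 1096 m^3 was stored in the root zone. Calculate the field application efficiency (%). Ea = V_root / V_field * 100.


Ea = V_root / V_field * 100 = 1096 / 1289 * 100 = 85.0272%

85.0272 %


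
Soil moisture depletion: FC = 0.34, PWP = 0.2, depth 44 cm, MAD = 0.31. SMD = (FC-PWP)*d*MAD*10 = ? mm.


SMD = (FC - PWP) * d * MAD * 10
SMD = (0.34 - 0.2) * 44 * 0.31 * 10
SMD = 0.1400 * 44 * 0.31 * 10

19.0960 mm


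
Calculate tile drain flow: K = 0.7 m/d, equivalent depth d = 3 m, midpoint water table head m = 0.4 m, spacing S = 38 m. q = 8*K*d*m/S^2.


q = 8*K*d*m/S^2
q = 8*0.7*3*0.4/38^2
q = 6.7200 / 1444

0.0047 m/d


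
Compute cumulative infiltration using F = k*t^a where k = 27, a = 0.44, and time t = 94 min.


F = k * t^a = 27 * 94^0.44
F = 27 * 7.382038

199.3150 mm


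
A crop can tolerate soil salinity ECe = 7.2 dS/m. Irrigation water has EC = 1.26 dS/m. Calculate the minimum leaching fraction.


LR = ECiw / (5*ECe - ECiw)
LR = 1.26 / (5*7.2 - 1.26)
LR = 1.26 / 34.7400

0.0363


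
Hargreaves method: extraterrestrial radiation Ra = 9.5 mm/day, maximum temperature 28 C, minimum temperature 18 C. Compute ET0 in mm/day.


Tmean = (Tmax + Tmin)/2 = (28 + 18)/2 = 23.0
ET0 = 0.0023 * 9.5 * (23.0 + 17.8) * sqrt(28 - 18)
ET0 = 0.0023 * 9.5 * 40.8 * 3.162278

2.8191 mm/day


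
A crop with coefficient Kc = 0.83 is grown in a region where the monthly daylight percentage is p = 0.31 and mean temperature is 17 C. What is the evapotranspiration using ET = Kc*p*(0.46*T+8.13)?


ET = Kc * p * (0.46*T + 8.13)
ET = 0.83 * 0.31 * (0.46*17 + 8.13)
ET = 0.83 * 0.31 * 15.9500

4.1039 mm/day


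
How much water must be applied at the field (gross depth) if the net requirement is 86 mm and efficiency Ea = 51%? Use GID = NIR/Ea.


Ea = 51% = 0.51
GID = NIR / Ea = 86 / 0.51 = 168.6275 mm

168.6275 mm


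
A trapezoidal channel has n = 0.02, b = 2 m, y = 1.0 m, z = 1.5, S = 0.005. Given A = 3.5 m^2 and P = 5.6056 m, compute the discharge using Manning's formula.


R = A/P = 3.5/5.6056 = 0.624376
Q = (1/0.02) * 3.5 * 0.624376^(2/3) * 0.005^0.5

9.0397 m^3/s


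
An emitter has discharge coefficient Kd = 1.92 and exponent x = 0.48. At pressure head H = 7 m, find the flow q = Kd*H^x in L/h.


q = Kd * H^x = 1.92 * 7^0.48 = 1.92 * 2.544761

4.8859 L/h


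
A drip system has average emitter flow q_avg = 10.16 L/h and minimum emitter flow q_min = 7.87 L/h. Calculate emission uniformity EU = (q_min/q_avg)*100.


EU = (q_min/q_avg)*100 = (7.87/10.16)*100 = 77.4606%

77.4606 %


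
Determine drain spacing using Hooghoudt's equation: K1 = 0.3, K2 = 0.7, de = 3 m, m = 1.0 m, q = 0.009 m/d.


S^2 = 8*K2*de*m/q + 4*K1*m^2/q
S^2 = 8*0.7*3*1.0/0.009 + 4*0.3*1.0^2/0.009
S = sqrt(2000.0000)

44.7214 m


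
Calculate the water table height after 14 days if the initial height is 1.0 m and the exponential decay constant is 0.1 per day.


m = m0 * exp(-k*t)
m = 1.0 * exp(-0.1 * 14)
m = 1.0 * exp(-1.4000)

0.2466 m


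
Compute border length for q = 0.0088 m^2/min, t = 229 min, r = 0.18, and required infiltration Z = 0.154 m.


L = q*t/((1+r)*Z)
L = 0.0088*229/((1+0.18)*0.154)
L = 2.0152/0.18172

11.0896 m


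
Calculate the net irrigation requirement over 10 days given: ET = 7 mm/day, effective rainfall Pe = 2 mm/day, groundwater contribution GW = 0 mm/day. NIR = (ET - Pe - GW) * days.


Daily deficit = ET - Pe - GW = 7 - 2 - 0 = 5 mm/day
NIR = 5 * 10 = 50 mm

50.0000 mm


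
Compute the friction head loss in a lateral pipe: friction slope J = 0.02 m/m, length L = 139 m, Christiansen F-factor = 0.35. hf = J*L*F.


hf = J * L * F = 0.02 * 139 * 0.35 = 0.9730 m

0.9730 m


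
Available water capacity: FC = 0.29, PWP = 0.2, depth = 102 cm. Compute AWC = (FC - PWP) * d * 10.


AWC = (FC - PWP) * d * 10
AWC = (0.29 - 0.2) * 102 * 10
AWC = 0.0900 * 102 * 10

91.8000 mm


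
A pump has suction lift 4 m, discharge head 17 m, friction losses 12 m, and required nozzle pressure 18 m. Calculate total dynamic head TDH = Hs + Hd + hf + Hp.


TDH = Hs + Hd + hf + Hp = 4 + 17 + 12 + 18 = 51

51 m


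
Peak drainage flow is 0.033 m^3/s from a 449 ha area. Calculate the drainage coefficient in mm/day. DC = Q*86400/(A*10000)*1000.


DC = Q * 86400 / (A * 10000) * 1000
DC = 0.033 * 86400 / (449 * 10000) * 1000
DC = 2851200.0000 / 4490000

0.6350 mm/day


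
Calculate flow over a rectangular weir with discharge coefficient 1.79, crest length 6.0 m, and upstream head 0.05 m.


Q = C * L * H^(3/2) = 1.79 * 6.0 * 0.05^1.5 = 1.79 * 6.0 * 0.011180

0.1201 m^3/s


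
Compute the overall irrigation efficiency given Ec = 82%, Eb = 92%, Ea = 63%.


Ec = 0.82, Eb = 0.92, Ea = 0.63
E = 0.82 * 0.92 * 0.63 * 100 = 47.5272%

47.5272 %


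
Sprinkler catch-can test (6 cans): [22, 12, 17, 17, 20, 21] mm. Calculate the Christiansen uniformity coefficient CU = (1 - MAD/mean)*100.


mean = 18.166667 mm
MAD = 2.833333 mm
CU = (1 - 2.833333/18.166667)*100

84.4037 %


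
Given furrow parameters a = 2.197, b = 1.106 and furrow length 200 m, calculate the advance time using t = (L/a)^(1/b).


t = (L/a)^(1/b)
t = (200/2.197)^(1/1.106)
t = 91.033227^(1/1.106)

59.0784 min


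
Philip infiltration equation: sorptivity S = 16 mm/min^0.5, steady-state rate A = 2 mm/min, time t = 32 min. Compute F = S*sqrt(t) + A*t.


F = S*sqrt(t) + A*t
F = 16*sqrt(32) + 2*32
F = 16*5.656854 + 64

154.5097 mm


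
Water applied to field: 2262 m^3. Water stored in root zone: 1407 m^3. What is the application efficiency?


Ea = V_root / V_field * 100 = 1407 / 2262 * 100 = 62.2016%

62.2016 %


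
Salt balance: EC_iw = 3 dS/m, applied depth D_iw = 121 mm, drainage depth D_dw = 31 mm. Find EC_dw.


EC_dw = EC_iw * D_iw / D_dw
EC_dw = 3 * 121 / 31
EC_dw = 363 / 31

11.7097 dS/m


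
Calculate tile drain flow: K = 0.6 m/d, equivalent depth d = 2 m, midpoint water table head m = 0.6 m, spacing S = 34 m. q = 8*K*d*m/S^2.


q = 8*K*d*m/S^2
q = 8*0.6*2*0.6/34^2
q = 5.7600 / 1156

0.0050 m/d


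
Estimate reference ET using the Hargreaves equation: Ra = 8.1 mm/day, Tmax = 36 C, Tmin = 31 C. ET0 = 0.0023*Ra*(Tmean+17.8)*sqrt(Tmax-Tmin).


Tmean = (Tmax + Tmin)/2 = (36 + 31)/2 = 33.5
ET0 = 0.0023 * 8.1 * (33.5 + 17.8) * sqrt(36 - 31)
ET0 = 0.0023 * 8.1 * 51.3 * 2.236068

2.1371 mm/day


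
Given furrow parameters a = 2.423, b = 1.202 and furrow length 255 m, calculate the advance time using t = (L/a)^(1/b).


t = (L/a)^(1/b)
t = (255/2.423)^(1/1.202)
t = 105.241436^(1/1.202)

48.1229 min


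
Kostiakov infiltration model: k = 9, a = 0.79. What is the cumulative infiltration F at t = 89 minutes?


F = k * t^a = 9 * 89^0.79
F = 9 * 34.675131

312.0762 mm


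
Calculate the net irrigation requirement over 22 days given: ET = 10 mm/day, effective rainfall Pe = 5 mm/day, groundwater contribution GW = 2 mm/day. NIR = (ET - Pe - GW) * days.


Daily deficit = ET - Pe - GW = 10 - 5 - 2 = 3 mm/day
NIR = 3 * 22 = 66 mm

66.0000 mm


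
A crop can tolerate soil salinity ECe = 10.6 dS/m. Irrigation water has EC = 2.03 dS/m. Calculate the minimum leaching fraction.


LR = ECiw / (5*ECe - ECiw)
LR = 2.03 / (5*10.6 - 2.03)
LR = 2.03 / 50.9700

0.0398


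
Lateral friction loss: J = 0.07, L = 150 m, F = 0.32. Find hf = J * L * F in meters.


hf = J * L * F = 0.07 * 150 * 0.32 = 3.3600 m

3.3600 m


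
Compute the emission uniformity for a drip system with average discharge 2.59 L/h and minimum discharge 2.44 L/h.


EU = (q_min/q_avg)*100 = (2.44/2.59)*100 = 94.2085%

94.2085 %


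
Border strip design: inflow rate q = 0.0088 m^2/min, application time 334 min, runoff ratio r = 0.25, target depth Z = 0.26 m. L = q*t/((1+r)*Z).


L = q*t/((1+r)*Z)
L = 0.0088*334/((1+0.25)*0.26)
L = 2.9392/0.325

9.0437 m


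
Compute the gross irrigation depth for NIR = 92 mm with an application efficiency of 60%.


Ea = 60% = 0.6
GID = NIR / Ea = 92 / 0.6 = 153.3333 mm

153.3333 mm


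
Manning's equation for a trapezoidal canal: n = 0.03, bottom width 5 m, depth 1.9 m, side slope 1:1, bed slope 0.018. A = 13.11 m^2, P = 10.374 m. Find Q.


R = A/P = 13.11/10.374 = 1.263736
Q = (1/0.03) * 13.11 * 1.263736^(2/3) * 0.018^0.5

68.5312 m^3/s


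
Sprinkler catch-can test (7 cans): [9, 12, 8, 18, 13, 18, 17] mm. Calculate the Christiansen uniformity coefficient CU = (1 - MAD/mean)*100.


mean = 13.571429 mm
MAD = 3.510204 mm
CU = (1 - 3.510204/13.571429)*100

74.1353 %


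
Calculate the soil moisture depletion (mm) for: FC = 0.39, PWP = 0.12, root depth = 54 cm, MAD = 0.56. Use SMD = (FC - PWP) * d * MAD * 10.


SMD = (FC - PWP) * d * MAD * 10
SMD = (0.39 - 0.12) * 54 * 0.56 * 10
SMD = 0.2700 * 54 * 0.56 * 10

81.6480 mm


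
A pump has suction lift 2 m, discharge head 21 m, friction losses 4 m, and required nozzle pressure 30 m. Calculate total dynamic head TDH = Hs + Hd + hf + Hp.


TDH = Hs + Hd + hf + Hp = 2 + 21 + 4 + 30 = 57

57 m


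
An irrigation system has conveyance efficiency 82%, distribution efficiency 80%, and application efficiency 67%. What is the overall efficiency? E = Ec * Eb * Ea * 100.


Ec = 0.82, Eb = 0.8, Ea = 0.67
E = 0.82 * 0.8 * 0.67 * 100 = 43.9520%

43.9520 %


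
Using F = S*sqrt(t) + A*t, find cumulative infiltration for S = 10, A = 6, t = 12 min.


F = S*sqrt(t) + A*t
F = 10*sqrt(12) + 6*12
F = 10*3.464102 + 72

106.6410 mm


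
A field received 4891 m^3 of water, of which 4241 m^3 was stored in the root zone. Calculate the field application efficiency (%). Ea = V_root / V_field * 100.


Ea = V_root / V_field * 100 = 4241 / 4891 * 100 = 86.7103%

86.7103 %


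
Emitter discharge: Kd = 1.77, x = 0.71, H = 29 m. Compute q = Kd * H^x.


q = Kd * H^x = 1.77 * 29^0.71 = 1.77 * 10.922010

19.3320 L/h


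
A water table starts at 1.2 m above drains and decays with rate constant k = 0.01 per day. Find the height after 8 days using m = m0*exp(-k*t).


m = m0 * exp(-k*t)
m = 1.2 * exp(-0.01 * 8)
m = 1.2 * exp(-0.0800)

1.1077 m


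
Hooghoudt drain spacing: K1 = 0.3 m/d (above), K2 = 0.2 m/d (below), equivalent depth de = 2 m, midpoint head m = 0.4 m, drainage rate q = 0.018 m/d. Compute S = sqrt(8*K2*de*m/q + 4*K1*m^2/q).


S^2 = 8*K2*de*m/q + 4*K1*m^2/q
S^2 = 8*0.2*2*0.4/0.018 + 4*0.3*0.4^2/0.018
S = sqrt(81.7778)

9.0431 m


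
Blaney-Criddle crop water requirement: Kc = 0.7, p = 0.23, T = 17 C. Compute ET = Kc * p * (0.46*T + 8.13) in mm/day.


ET = Kc * p * (0.46*T + 8.13)
ET = 0.7 * 0.23 * (0.46*17 + 8.13)
ET = 0.7 * 0.23 * 15.9500

2.5680 mm/day


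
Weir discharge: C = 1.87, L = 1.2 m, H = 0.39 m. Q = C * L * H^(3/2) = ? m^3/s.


Q = C * L * H^(3/2) = 1.87 * 1.2 * 0.39^1.5 = 1.87 * 1.2 * 0.243555

0.5465 m^3/s


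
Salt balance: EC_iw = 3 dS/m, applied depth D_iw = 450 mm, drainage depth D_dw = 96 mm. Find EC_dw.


EC_dw = EC_iw * D_iw / D_dw
EC_dw = 3 * 450 / 96
EC_dw = 1350 / 96

14.0625 dS/m


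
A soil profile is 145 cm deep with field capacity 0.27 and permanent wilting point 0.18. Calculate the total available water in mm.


AWC = (FC - PWP) * d * 10
AWC = (0.27 - 0.18) * 145 * 10
AWC = 0.0900 * 145 * 10

130.5000 mm


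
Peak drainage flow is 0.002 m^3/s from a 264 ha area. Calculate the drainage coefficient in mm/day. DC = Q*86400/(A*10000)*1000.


DC = Q * 86400 / (A * 10000) * 1000
DC = 0.002 * 86400 / (264 * 10000) * 1000
DC = 172800.0000 / 2640000

0.0655 mm/day


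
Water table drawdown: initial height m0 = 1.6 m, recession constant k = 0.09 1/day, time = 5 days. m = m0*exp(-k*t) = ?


m = m0 * exp(-k*t)
m = 1.6 * exp(-0.09 * 5)
m = 1.6 * exp(-0.4500)

1.0202 m


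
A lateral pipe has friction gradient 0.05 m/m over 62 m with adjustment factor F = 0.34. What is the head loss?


hf = J * L * F = 0.05 * 62 * 0.34 = 1.0540 m

1.0540 m


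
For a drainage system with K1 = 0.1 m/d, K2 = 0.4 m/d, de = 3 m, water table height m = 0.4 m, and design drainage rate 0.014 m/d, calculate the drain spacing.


S^2 = 8*K2*de*m/q + 4*K1*m^2/q
S^2 = 8*0.4*3*0.4/0.014 + 4*0.1*0.4^2/0.014
S = sqrt(278.8571)

16.6990 m


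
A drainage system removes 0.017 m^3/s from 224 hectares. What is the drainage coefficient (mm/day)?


DC = Q * 86400 / (A * 10000) * 1000
DC = 0.017 * 86400 / (224 * 10000) * 1000
DC = 1468800.0000 / 2240000

0.6557 mm/day


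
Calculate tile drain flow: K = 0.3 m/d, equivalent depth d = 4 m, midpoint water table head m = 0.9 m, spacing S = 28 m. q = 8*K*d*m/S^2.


q = 8*K*d*m/S^2
q = 8*0.3*4*0.9/28^2
q = 8.6400 / 784

0.0110 m/d


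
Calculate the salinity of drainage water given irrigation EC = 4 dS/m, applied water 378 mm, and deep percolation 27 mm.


EC_dw = EC_iw * D_iw / D_dw
EC_dw = 4 * 378 / 27
EC_dw = 1512 / 27

56.0000 dS/m


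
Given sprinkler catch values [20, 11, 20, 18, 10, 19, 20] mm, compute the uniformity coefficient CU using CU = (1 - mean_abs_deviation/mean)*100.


mean = 16.857143 mm
MAD = 3.632653 mm
CU = (1 - 3.632653/16.857143)*100

78.4504 %


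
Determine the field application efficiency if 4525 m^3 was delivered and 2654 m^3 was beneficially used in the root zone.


Ea = V_root / V_field * 100 = 2654 / 4525 * 100 = 58.6519%

58.6519 %


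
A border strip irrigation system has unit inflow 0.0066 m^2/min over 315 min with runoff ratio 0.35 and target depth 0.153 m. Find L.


L = q*t/((1+r)*Z)
L = 0.0066*315/((1+0.35)*0.153)
L = 2.079/0.20655

10.0654 m


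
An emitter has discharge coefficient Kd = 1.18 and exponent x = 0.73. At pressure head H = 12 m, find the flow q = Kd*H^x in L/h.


q = Kd * H^x = 1.18 * 12^0.73 = 1.18 * 6.134827

7.2391 L/h


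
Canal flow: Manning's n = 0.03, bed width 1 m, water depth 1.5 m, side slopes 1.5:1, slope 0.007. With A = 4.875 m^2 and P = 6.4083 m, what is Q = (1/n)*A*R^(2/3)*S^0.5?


R = A/P = 4.875/6.4083 = 0.760732
Q = (1/0.03) * 4.875 * 0.760732^(2/3) * 0.007^0.5

11.3298 m^3/s


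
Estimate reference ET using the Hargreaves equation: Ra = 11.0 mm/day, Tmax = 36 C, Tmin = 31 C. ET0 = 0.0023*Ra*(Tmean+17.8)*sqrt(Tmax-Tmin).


Tmean = (Tmax + Tmin)/2 = (36 + 31)/2 = 33.5
ET0 = 0.0023 * 11.0 * (33.5 + 17.8) * sqrt(36 - 31)
ET0 = 0.0023 * 11.0 * 51.3 * 2.236068

2.9022 mm/day


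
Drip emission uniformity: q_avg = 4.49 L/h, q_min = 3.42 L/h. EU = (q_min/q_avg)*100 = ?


EU = (q_min/q_avg)*100 = (3.42/4.49)*100 = 76.1693%

76.1693 %


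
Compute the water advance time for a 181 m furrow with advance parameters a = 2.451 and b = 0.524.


t = (L/a)^(1/b)
t = (181/2.451)^(1/0.524)
t = 73.847409^(1/0.524)

3677.2682 min


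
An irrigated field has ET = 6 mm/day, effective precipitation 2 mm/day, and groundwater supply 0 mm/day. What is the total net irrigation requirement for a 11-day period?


Daily deficit = ET - Pe - GW = 6 - 2 - 0 = 4 mm/day
NIR = 4 * 11 = 44 mm

44.0000 mm


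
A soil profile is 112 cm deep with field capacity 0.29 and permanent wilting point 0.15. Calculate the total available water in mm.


AWC = (FC - PWP) * d * 10
AWC = (0.29 - 0.15) * 112 * 10
AWC = 0.1400 * 112 * 10

156.8000 mm


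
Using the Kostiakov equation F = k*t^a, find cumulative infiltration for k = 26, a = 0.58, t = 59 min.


F = k * t^a = 26 * 59^0.58
F = 26 * 10.643738

276.7372 mm


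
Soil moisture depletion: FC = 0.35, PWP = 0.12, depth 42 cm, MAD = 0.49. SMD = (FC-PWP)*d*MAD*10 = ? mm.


SMD = (FC - PWP) * d * MAD * 10
SMD = (0.35 - 0.12) * 42 * 0.49 * 10
SMD = 0.2300 * 42 * 0.49 * 10

47.3340 mm


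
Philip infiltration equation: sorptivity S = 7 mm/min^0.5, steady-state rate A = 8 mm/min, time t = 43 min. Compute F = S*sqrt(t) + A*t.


F = S*sqrt(t) + A*t
F = 7*sqrt(43) + 8*43
F = 7*6.557439 + 344

389.9021 mm


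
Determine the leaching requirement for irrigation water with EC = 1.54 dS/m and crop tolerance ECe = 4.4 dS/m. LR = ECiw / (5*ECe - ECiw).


LR = ECiw / (5*ECe - ECiw)
LR = 1.54 / (5*4.4 - 1.54)
LR = 1.54 / 20.4600

0.0753


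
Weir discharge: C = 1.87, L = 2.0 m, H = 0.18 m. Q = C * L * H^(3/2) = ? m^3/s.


Q = C * L * H^(3/2) = 1.87 * 2.0 * 0.18^1.5 = 1.87 * 2.0 * 0.076368

0.2856 m^3/s


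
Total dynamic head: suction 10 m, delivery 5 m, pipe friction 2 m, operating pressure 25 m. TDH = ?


TDH = Hs + Hd + hf + Hp = 10 + 5 + 2 + 25 = 42

42 m


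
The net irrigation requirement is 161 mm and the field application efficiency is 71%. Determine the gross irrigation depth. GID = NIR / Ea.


Ea = 71% = 0.71
GID = NIR / Ea = 161 / 0.71 = 226.7606 mm

226.7606 mm


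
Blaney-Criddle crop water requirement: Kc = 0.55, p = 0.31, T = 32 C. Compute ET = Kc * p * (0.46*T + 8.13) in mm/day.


ET = Kc * p * (0.46*T + 8.13)
ET = 0.55 * 0.31 * (0.46*32 + 8.13)
ET = 0.55 * 0.31 * 22.8500

3.8959 mm/day


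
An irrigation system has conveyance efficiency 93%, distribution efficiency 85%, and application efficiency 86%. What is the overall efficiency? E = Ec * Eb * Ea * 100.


Ec = 0.93, Eb = 0.85, Ea = 0.86
E = 0.93 * 0.85 * 0.86 * 100 = 67.9830%

67.9830 %


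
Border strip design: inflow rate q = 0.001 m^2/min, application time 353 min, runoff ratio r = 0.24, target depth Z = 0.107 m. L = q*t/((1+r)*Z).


L = q*t/((1+r)*Z)
L = 0.001*353/((1+0.24)*0.107)
L = 0.353/0.13268

2.6605 m


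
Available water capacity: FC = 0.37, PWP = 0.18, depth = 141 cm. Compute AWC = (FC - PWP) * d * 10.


AWC = (FC - PWP) * d * 10
AWC = (0.37 - 0.18) * 141 * 10
AWC = 0.1900 * 141 * 10

267.9000 mm


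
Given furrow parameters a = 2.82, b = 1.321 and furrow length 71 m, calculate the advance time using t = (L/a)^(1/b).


t = (L/a)^(1/b)
t = (71/2.82)^(1/1.321)
t = 25.177305^(1/1.321)

11.4965 min


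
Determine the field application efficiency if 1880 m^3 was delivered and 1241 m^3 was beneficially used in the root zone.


Ea = V_root / V_field * 100 = 1241 / 1880 * 100 = 66.0106%

66.0106 %


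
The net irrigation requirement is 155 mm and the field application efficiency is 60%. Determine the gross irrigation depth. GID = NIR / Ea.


Ea = 60% = 0.6
GID = NIR / Ea = 155 / 0.6 = 258.3333 mm

258.3333 mm


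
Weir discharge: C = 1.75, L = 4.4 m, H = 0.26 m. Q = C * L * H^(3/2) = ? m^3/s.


Q = C * L * H^(3/2) = 1.75 * 4.4 * 0.26^1.5 = 1.75 * 4.4 * 0.132575

1.0208 m^3/s


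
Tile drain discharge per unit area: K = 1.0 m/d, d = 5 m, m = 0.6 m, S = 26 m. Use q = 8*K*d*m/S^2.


q = 8*K*d*m/S^2
q = 8*1.0*5*0.6/26^2
q = 24.0000 / 676

0.0355 m/d


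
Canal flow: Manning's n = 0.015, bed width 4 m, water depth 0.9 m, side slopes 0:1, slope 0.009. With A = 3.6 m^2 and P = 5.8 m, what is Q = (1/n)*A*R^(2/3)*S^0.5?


R = A/P = 3.6/5.8 = 0.620690
Q = (1/0.015) * 3.6 * 0.620690^(2/3) * 0.009^0.5

16.5672 m^3/s


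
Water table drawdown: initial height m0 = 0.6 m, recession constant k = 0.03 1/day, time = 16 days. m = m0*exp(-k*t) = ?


m = m0 * exp(-k*t)
m = 0.6 * exp(-0.03 * 16)
m = 0.6 * exp(-0.4800)

0.3713 m


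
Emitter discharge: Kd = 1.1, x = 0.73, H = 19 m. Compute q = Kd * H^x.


q = Kd * H^x = 1.1 * 19^0.73 = 1.1 * 8.580056

9.4381 L/h


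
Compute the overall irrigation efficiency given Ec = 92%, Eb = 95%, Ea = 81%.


Ec = 0.92, Eb = 0.95, Ea = 0.81
E = 0.92 * 0.95 * 0.81 * 100 = 70.7940%

70.7940 %


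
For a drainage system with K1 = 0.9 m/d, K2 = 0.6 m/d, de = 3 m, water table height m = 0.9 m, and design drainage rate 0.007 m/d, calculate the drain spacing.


S^2 = 8*K2*de*m/q + 4*K1*m^2/q
S^2 = 8*0.6*3*0.9/0.007 + 4*0.9*0.9^2/0.007
S = sqrt(2268.0000)

47.6235 m


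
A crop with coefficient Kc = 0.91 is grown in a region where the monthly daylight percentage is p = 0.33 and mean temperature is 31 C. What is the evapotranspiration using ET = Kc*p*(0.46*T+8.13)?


ET = Kc * p * (0.46*T + 8.13)
ET = 0.91 * 0.33 * (0.46*31 + 8.13)
ET = 0.91 * 0.33 * 22.3900

6.7237 mm/day


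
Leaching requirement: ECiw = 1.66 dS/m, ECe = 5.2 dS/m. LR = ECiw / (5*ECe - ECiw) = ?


LR = ECiw / (5*ECe - ECiw)
LR = 1.66 / (5*5.2 - 1.66)
LR = 1.66 / 24.3400

0.0682


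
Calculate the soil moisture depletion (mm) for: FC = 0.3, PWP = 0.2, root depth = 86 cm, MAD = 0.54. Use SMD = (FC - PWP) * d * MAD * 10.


SMD = (FC - PWP) * d * MAD * 10
SMD = (0.3 - 0.2) * 86 * 0.54 * 10
SMD = 0.1000 * 86 * 0.54 * 10

46.4400 mm


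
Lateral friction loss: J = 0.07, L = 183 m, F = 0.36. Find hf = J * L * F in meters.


hf = J * L * F = 0.07 * 183 * 0.36 = 4.6116 m

4.6116 m


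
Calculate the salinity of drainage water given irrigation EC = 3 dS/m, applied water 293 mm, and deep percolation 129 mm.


EC_dw = EC_iw * D_iw / D_dw
EC_dw = 3 * 293 / 129
EC_dw = 879 / 129

6.8140 dS/m


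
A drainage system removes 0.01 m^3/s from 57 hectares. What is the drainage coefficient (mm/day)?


DC = Q * 86400 / (A * 10000) * 1000
DC = 0.01 * 86400 / (57 * 10000) * 1000
DC = 864000.0000 / 570000

1.5158 mm/day


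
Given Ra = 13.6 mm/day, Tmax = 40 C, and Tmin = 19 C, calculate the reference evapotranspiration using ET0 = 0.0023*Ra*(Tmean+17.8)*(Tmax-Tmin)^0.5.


Tmean = (Tmax + Tmin)/2 = (40 + 19)/2 = 29.5
ET0 = 0.0023 * 13.6 * (29.5 + 17.8) * sqrt(40 - 19)
ET0 = 0.0023 * 13.6 * 47.3 * 4.582576

6.7801 mm/day


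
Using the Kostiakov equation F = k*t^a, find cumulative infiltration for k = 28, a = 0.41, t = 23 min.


F = k * t^a = 28 * 23^0.41
F = 28 * 3.616666

101.2666 mm


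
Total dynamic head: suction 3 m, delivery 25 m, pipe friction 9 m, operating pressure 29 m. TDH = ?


TDH = Hs + Hd + hf + Hp = 3 + 25 + 9 + 29 = 66

66 m


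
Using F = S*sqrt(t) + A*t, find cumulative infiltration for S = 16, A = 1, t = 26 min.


F = S*sqrt(t) + A*t
F = 16*sqrt(26) + 1*26
F = 16*5.099020 + 26

107.5843 mm


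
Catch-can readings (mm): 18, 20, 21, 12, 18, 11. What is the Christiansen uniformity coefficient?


mean = 16.666667 mm
MAD = 3.444444 mm
CU = (1 - 3.444444/16.666667)*100

79.3333 %


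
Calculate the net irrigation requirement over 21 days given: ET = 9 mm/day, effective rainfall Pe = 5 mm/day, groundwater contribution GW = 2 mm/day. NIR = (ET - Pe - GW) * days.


Daily deficit = ET - Pe - GW = 9 - 5 - 2 = 2 mm/day
NIR = 2 * 21 = 42 mm

42.0000 mm


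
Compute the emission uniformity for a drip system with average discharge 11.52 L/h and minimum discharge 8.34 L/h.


EU = (q_min/q_avg)*100 = (8.34/11.52)*100 = 72.3958%

72.3958 %


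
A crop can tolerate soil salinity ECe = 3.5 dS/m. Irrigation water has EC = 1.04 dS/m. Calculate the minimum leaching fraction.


LR = ECiw / (5*ECe - ECiw)
LR = 1.04 / (5*3.5 - 1.04)
LR = 1.04 / 16.4600

0.0632


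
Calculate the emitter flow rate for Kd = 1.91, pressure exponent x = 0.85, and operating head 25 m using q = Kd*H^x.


q = Kd * H^x = 1.91 * 25^0.85 = 1.91 * 15.425847

29.4634 L/h


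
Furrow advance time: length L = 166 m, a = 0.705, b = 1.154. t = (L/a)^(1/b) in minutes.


t = (L/a)^(1/b)
t = (166/0.705)^(1/1.154)
t = 235.460993^(1/1.154)

113.6028 min


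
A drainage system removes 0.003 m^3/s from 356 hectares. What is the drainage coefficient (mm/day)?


DC = Q * 86400 / (A * 10000) * 1000
DC = 0.003 * 86400 / (356 * 10000) * 1000
DC = 259200.0000 / 3560000

0.0728 mm/day


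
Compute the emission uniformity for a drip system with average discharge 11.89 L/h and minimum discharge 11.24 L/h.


EU = (q_min/q_avg)*100 = (11.24/11.89)*100 = 94.5332%

94.5332 %


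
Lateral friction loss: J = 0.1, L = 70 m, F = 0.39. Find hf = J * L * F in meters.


hf = J * L * F = 0.1 * 70 * 0.39 = 2.7300 m

2.7300 m


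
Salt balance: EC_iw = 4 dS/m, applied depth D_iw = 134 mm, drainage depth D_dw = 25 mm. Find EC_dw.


EC_dw = EC_iw * D_iw / D_dw
EC_dw = 4 * 134 / 25
EC_dw = 536 / 25

21.4400 dS/m


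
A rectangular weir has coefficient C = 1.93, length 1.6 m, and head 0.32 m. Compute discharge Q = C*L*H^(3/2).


Q = C * L * H^(3/2) = 1.93 * 1.6 * 0.32^1.5 = 1.93 * 1.6 * 0.181019

0.5590 m^3/s


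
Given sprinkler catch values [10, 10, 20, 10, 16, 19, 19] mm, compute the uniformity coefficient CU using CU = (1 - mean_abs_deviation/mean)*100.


mean = 14.857143 mm
MAD = 4.163265 mm
CU = (1 - 4.163265/14.857143)*100

71.9780 %


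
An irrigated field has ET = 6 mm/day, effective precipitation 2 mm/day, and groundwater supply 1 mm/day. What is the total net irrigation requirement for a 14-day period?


Daily deficit = ET - Pe - GW = 6 - 2 - 1 = 3 mm/day
NIR = 3 * 14 = 42 mm

42.0000 mm


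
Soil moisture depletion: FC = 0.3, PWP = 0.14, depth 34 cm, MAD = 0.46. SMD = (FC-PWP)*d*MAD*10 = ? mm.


SMD = (FC - PWP) * d * MAD * 10
SMD = (0.3 - 0.14) * 34 * 0.46 * 10
SMD = 0.1600 * 34 * 0.46 * 10

25.0240 mm


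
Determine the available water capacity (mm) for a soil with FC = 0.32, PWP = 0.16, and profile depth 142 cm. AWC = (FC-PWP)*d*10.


AWC = (FC - PWP) * d * 10
AWC = (0.32 - 0.16) * 142 * 10
AWC = 0.1600 * 142 * 10

227.2000 mm


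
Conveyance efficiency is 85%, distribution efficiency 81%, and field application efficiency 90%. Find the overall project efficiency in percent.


Ec = 0.85, Eb = 0.81, Ea = 0.9
E = 0.85 * 0.81 * 0.9 * 100 = 61.9650%

61.9650 %


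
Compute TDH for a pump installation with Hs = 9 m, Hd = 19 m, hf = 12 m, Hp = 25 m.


TDH = Hs + Hd + hf + Hp = 9 + 19 + 12 + 25 = 65

65 m


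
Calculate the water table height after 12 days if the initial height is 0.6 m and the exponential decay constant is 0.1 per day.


m = m0 * exp(-k*t)
m = 0.6 * exp(-0.1 * 12)
m = 0.6 * exp(-1.2000)

0.1807 m


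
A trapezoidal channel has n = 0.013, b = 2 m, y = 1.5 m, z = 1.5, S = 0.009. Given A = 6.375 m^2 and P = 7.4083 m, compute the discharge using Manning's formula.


R = A/P = 6.375/7.4083 = 0.860521
Q = (1/0.013) * 6.375 * 0.860521^(2/3) * 0.009^0.5

42.0887 m^3/s


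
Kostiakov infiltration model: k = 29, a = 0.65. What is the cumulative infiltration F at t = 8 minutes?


F = k * t^a = 29 * 8^0.65
F = 29 * 3.863745

112.0486 mm


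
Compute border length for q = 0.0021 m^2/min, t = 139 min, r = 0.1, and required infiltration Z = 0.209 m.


L = q*t/((1+r)*Z)
L = 0.0021*139/((1+0.1)*0.209)
L = 0.2919/0.2299

1.2697 m


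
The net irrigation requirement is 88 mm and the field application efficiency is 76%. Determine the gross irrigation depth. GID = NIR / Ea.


Ea = 76% = 0.76
GID = NIR / Ea = 88 / 0.76 = 115.7895 mm

115.7895 mm


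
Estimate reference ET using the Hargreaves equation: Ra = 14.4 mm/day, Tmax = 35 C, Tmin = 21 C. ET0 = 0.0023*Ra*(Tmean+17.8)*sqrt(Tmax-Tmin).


Tmean = (Tmax + Tmin)/2 = (35 + 21)/2 = 28.0
ET0 = 0.0023 * 14.4 * (28.0 + 17.8) * sqrt(35 - 21)
ET0 = 0.0023 * 14.4 * 45.8 * 3.741657

5.6757 mm/day


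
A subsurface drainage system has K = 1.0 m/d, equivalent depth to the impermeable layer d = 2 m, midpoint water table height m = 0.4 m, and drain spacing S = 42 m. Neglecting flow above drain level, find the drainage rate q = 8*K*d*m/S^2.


q = 8*K*d*m/S^2
q = 8*1.0*2*0.4/42^2
q = 6.4000 / 1764

0.0036 m/d


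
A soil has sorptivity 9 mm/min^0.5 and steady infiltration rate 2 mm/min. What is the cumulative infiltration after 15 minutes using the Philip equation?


F = S*sqrt(t) + A*t
F = 9*sqrt(15) + 2*15
F = 9*3.872983 + 30

64.8568 mm


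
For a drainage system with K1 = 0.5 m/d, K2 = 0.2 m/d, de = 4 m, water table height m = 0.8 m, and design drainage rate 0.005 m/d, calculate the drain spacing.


S^2 = 8*K2*de*m/q + 4*K1*m^2/q
S^2 = 8*0.2*4*0.8/0.005 + 4*0.5*0.8^2/0.005
S = sqrt(1280.0000)

35.7771 m


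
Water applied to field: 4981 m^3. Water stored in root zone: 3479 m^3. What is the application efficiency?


Ea = V_root / V_field * 100 = 3479 / 4981 * 100 = 69.8454%

69.8454 %


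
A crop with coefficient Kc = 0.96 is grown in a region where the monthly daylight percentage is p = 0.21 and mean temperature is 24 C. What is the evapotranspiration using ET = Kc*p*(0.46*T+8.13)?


ET = Kc * p * (0.46*T + 8.13)
ET = 0.96 * 0.21 * (0.46*24 + 8.13)
ET = 0.96 * 0.21 * 19.1700

3.8647 mm/day


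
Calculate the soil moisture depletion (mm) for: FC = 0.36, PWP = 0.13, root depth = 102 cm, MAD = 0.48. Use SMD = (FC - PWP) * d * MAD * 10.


SMD = (FC - PWP) * d * MAD * 10
SMD = (0.36 - 0.13) * 102 * 0.48 * 10
SMD = 0.2300 * 102 * 0.48 * 10

112.6080 mm


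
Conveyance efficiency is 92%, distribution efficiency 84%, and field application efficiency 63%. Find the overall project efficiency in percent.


Ec = 0.92, Eb = 0.84, Ea = 0.63
E = 0.92 * 0.84 * 0.63 * 100 = 48.6864%

48.6864 %


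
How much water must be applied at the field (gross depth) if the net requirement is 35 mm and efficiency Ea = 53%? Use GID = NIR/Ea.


Ea = 53% = 0.53
GID = NIR / Ea = 35 / 0.53 = 66.0377 mm

66.0377 mm


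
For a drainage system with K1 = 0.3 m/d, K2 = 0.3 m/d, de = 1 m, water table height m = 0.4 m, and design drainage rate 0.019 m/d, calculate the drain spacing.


S^2 = 8*K2*de*m/q + 4*K1*m^2/q
S^2 = 8*0.3*1*0.4/0.019 + 4*0.3*0.4^2/0.019
S = sqrt(60.6316)

7.7866 m
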